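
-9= -9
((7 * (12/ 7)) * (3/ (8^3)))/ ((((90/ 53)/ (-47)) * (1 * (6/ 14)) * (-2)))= 17437/ 7680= 2.27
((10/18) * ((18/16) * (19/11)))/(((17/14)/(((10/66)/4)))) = 3325/98736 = 0.03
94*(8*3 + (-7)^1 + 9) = 2444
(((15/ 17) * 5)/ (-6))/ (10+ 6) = -25/ 544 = -0.05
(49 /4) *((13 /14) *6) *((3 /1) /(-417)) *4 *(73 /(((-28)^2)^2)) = -2847 /12205312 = -0.00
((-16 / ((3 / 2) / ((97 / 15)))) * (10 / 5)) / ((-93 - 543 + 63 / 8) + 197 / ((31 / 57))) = 1539584 / 2967435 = 0.52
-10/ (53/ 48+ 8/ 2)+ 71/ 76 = -3817/ 3724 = -1.02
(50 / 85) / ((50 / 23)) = 23 / 85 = 0.27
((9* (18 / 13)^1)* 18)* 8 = 23328 / 13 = 1794.46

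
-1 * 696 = -696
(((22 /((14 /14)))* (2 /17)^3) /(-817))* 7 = -1232 /4013921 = -0.00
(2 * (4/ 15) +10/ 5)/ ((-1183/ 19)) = -722/ 17745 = -0.04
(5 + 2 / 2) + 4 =10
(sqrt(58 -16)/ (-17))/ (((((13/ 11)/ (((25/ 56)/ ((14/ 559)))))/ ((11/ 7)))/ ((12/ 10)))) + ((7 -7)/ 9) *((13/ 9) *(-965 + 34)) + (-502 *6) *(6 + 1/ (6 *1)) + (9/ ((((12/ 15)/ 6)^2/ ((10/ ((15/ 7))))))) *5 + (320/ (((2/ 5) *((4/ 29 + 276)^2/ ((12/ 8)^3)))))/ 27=-108400455159/ 16032016 -78045 *sqrt(42)/ 46648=-6772.34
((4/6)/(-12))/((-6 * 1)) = 1/108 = 0.01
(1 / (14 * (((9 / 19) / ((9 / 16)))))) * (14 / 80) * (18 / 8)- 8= -40789 / 5120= -7.97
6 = 6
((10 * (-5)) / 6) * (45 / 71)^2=-16875 / 5041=-3.35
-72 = -72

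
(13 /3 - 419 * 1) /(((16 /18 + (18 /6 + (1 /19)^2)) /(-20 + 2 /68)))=228696027 /107474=2127.92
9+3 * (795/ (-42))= -669/ 14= -47.79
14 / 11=1.27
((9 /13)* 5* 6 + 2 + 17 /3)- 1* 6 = 875 /39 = 22.44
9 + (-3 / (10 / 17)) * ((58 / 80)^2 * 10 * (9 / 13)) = -198819 / 20800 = -9.56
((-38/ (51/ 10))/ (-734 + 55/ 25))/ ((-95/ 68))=-80/ 10977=-0.01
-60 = -60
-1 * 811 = -811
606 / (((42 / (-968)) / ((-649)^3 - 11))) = 3817972526468.57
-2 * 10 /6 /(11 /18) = -60 /11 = -5.45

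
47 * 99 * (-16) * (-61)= 4541328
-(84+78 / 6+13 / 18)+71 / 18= -844 / 9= -93.78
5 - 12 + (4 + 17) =14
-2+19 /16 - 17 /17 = -29 /16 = -1.81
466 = 466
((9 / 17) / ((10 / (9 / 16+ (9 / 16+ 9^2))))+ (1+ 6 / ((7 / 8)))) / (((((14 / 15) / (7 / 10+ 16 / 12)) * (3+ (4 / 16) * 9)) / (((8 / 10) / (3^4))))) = 7087651 / 141693300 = 0.05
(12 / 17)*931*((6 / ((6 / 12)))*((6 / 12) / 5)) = 67032 / 85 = 788.61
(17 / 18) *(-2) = -17 / 9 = -1.89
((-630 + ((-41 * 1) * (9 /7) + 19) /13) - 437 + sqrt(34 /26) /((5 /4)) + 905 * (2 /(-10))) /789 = -113804 /71799 + 4 * sqrt(221) /51285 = -1.58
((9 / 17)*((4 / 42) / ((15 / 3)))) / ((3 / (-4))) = -8 / 595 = -0.01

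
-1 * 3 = -3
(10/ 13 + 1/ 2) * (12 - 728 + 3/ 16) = -908.53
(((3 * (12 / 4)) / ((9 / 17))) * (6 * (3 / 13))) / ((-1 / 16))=-4896 / 13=-376.62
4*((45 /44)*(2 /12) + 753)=66279 /22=3012.68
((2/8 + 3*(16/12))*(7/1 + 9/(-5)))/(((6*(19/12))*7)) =221/665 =0.33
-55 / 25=-11 / 5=-2.20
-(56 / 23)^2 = -3136 / 529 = -5.93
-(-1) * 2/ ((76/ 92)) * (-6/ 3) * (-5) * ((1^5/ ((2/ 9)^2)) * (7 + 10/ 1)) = 8334.47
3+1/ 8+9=97/ 8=12.12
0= 0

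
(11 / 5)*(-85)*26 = -4862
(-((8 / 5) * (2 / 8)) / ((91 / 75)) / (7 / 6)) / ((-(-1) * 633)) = -60 / 134407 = -0.00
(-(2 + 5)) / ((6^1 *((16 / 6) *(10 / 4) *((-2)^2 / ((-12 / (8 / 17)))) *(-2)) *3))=-119 / 640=-0.19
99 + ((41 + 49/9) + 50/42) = 9238/63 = 146.63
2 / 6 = 1 / 3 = 0.33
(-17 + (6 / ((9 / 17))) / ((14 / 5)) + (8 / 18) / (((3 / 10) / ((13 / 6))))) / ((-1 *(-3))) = -3.25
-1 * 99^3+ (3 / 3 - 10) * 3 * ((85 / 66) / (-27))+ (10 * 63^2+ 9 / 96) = -982721645 / 1056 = -930607.62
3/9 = 0.33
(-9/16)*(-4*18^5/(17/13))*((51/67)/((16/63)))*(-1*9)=-11751754833/134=-87699662.93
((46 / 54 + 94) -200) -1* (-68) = -1003 / 27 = -37.15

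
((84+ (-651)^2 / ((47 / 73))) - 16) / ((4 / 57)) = 9380947.52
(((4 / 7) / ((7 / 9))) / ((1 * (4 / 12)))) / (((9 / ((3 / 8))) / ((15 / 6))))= 45 / 196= 0.23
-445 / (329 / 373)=-165985 / 329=-504.51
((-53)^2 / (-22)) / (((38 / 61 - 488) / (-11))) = -171349 / 59460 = -2.88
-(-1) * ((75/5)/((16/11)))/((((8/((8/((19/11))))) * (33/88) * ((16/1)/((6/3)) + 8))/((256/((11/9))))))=3960/19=208.42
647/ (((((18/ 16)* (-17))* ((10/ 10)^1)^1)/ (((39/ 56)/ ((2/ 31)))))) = -260741/ 714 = -365.18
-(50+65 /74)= -3765 /74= -50.88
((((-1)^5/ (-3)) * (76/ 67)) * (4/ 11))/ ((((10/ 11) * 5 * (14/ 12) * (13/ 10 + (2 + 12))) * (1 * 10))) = 304/ 1793925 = 0.00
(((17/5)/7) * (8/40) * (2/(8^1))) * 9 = 153/700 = 0.22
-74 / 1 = -74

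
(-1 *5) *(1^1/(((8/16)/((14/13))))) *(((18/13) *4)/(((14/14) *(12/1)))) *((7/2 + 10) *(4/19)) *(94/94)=-45360/3211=-14.13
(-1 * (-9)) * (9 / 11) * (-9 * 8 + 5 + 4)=-5103 / 11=-463.91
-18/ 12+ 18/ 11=3/ 22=0.14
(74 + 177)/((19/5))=1255/19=66.05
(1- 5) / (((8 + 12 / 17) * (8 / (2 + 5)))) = -119 / 296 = -0.40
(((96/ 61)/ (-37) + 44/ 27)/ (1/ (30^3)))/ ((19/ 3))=290148000/ 42883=6766.04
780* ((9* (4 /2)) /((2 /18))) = 126360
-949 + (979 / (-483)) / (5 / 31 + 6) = -87578446 / 92253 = -949.33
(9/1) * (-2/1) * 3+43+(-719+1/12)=-8759/12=-729.92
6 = 6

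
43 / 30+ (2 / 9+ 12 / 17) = 2.36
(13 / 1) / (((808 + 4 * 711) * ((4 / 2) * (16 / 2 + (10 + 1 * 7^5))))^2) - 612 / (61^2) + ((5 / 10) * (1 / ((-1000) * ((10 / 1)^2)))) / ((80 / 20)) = -184848696889570001861 / 1123883617095456800000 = -0.16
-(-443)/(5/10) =886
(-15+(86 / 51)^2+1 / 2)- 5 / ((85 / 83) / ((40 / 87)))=-13.90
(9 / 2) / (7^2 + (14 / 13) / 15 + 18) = 1755 / 26158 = 0.07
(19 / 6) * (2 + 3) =95 / 6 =15.83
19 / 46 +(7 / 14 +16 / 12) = 155 / 69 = 2.25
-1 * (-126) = 126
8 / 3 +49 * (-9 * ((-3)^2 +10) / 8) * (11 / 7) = -39437 / 24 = -1643.21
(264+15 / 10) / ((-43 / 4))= -24.70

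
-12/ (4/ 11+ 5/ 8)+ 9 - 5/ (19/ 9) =-3034/ 551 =-5.51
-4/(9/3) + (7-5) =2/3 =0.67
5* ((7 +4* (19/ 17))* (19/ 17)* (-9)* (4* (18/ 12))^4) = -216075600/ 289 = -747666.44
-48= -48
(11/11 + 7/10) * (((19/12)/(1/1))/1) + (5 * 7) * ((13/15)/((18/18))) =1321/40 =33.02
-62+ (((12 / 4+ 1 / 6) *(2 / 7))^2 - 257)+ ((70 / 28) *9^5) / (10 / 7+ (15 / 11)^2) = 21900081571 / 491274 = 44578.14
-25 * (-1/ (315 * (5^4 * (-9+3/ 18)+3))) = -10/ 695247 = -0.00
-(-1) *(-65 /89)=-65 /89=-0.73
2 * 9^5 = 118098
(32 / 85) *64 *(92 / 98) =94208 / 4165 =22.62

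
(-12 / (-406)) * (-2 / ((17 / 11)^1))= -132 / 3451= -0.04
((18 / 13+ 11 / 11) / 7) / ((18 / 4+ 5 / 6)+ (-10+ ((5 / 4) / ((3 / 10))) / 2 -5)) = -372 / 8281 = -0.04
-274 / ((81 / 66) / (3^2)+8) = -6028 / 179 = -33.68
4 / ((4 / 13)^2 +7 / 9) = 6084 / 1327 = 4.58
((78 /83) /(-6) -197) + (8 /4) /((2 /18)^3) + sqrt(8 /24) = sqrt(3) /3 + 104650 /83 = 1261.42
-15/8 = -1.88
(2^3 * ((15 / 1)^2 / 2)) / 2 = 450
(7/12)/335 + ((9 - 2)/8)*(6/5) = 1057/1005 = 1.05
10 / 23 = 0.43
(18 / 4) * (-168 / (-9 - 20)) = 756 / 29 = 26.07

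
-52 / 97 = -0.54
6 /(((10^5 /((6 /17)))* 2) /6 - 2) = 27 /424991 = 0.00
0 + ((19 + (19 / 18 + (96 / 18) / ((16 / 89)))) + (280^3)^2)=8674025472000895 / 18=481890304000049.72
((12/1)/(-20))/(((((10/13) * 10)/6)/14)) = -819/125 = -6.55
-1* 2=-2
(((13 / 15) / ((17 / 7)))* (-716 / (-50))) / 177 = 32578 / 1128375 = 0.03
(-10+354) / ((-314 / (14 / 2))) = -1204 / 157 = -7.67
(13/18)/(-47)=-13/846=-0.02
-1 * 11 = -11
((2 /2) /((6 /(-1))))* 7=-7 /6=-1.17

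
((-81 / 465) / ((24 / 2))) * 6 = -27 / 310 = -0.09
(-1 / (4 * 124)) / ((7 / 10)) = -0.00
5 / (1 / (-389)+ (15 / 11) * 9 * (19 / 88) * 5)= 0.38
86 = 86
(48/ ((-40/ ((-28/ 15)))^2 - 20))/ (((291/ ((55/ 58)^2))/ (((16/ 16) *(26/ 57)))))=385385/ 2501640282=0.00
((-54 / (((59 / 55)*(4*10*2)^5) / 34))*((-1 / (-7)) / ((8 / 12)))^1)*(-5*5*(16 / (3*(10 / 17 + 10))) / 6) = 0.00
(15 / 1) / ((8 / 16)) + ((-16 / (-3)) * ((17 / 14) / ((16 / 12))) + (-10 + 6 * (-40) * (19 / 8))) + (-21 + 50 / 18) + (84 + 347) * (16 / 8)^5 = 833404 / 63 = 13228.63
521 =521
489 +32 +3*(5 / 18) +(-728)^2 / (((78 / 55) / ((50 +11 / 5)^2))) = 30548741863 / 30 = 1018291395.43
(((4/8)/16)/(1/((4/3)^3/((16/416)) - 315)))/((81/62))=-212071/34992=-6.06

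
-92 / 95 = -0.97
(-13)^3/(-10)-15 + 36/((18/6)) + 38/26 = 28361/130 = 218.16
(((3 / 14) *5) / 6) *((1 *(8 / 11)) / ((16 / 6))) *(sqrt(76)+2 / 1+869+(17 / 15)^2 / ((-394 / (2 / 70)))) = 15 *sqrt(19) / 154+2702494961 / 63709800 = 42.84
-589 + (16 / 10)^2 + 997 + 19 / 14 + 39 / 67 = 9673107 / 23450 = 412.50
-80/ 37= -2.16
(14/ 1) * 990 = 13860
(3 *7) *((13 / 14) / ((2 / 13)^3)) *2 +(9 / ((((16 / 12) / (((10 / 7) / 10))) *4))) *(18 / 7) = 2099355 / 196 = 10710.99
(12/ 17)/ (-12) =-0.06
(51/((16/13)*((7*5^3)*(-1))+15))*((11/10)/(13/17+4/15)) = -33813/660130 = -0.05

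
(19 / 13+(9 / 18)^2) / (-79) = -0.02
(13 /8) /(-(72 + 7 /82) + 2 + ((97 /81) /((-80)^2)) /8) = -0.02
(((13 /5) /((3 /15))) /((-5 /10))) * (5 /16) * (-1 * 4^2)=130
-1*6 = -6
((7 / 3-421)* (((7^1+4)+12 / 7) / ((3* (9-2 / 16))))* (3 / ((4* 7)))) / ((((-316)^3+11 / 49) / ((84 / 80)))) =391244 / 548890454015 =0.00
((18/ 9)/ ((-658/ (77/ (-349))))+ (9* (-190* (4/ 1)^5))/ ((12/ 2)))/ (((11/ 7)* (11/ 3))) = -100528081689/ 1984763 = -50649.92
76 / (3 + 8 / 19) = 1444 / 65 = 22.22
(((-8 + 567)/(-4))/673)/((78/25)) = -1075/16152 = -0.07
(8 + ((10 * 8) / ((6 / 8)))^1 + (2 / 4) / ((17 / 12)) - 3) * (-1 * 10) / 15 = -11426 / 153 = -74.68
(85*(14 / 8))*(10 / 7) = 212.50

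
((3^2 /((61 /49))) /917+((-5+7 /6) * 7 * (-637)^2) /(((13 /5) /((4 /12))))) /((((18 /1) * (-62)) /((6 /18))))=416.94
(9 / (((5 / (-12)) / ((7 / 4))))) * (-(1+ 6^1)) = 1323 / 5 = 264.60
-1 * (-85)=85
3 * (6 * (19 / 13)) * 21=7182 / 13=552.46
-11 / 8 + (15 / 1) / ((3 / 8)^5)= 2021.34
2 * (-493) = -986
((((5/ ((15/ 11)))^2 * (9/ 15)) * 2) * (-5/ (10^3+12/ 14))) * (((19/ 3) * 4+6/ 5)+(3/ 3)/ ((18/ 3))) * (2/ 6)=-75383/ 105090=-0.72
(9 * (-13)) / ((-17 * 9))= 13 / 17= 0.76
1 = 1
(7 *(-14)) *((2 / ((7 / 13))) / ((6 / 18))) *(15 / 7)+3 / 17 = -39777 / 17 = -2339.82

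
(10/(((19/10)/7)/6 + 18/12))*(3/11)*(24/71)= 0.60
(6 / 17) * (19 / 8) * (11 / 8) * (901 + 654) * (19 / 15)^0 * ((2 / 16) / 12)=324995 / 17408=18.67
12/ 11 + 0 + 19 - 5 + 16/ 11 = 16.55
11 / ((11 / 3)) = 3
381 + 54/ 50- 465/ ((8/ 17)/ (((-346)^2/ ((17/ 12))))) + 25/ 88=-183703360799/ 2200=-83501527.64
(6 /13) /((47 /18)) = 108 /611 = 0.18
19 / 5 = 3.80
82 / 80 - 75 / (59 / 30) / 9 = -7581 / 2360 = -3.21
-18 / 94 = -9 / 47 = -0.19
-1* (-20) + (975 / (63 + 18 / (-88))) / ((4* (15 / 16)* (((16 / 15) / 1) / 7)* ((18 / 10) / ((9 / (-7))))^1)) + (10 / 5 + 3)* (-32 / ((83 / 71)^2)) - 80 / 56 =-5237058475 / 44413383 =-117.92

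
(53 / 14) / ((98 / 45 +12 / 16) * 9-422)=-530 / 55391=-0.01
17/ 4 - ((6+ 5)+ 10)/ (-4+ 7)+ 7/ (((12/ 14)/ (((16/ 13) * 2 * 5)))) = 15251/ 156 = 97.76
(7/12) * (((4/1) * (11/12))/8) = 77/288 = 0.27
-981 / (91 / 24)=-23544 / 91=-258.73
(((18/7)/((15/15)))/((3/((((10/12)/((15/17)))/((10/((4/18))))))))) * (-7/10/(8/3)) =-0.00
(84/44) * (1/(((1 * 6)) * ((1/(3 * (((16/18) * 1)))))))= 28/33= 0.85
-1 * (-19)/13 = 19/13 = 1.46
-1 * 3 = -3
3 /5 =0.60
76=76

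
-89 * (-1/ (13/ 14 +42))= 1246/ 601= 2.07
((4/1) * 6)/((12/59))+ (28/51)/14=6020/51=118.04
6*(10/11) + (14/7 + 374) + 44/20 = 21101/55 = 383.65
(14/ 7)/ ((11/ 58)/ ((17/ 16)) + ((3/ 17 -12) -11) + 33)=986/ 5105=0.19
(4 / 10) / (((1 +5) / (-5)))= -1 / 3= -0.33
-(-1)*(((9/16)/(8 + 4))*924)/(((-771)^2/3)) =0.00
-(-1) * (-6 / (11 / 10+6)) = -60 / 71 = -0.85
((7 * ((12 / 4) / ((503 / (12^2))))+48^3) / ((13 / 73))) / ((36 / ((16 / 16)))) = 112806900 / 6539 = 17251.40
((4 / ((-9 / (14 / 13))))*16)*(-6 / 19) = 1792 / 741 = 2.42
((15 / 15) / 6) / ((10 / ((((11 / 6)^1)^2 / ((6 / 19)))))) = 2299 / 12960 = 0.18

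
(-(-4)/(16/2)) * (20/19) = 10/19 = 0.53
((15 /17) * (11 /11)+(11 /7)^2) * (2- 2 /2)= 2792 /833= 3.35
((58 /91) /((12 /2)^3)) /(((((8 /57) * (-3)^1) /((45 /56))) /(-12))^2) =7066575 /4566016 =1.55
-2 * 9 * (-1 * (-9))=-162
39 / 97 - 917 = -88910 / 97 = -916.60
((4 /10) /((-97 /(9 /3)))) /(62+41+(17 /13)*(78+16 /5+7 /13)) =-507 /8601766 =-0.00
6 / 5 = 1.20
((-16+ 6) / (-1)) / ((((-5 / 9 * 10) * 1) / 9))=-81 / 5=-16.20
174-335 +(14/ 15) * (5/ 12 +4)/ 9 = -160.54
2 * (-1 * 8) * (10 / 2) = -80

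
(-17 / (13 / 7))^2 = 14161 / 169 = 83.79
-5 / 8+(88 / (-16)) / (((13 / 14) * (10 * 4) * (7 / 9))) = -53 / 65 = -0.82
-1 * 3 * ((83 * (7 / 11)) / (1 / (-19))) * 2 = 66234 / 11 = 6021.27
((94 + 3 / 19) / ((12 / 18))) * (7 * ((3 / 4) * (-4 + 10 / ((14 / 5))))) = -48303 / 152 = -317.78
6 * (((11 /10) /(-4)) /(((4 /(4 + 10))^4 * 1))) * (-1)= 79233 /320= 247.60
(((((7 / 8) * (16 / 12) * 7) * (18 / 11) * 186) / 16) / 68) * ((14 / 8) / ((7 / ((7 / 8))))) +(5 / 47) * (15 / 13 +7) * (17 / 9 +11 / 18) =2.67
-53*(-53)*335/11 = 941015/11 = 85546.82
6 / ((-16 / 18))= -27 / 4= -6.75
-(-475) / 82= 5.79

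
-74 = -74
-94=-94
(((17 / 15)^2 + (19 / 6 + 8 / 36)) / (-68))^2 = 491401 / 104040000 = 0.00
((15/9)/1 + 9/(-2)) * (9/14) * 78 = -1989/14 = -142.07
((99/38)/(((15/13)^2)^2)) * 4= 628342/106875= 5.88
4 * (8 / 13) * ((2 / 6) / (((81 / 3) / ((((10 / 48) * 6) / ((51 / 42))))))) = 560 / 17901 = 0.03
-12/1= -12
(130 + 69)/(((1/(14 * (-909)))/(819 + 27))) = -2142473004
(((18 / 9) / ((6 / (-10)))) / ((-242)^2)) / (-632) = 5 / 55518672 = 0.00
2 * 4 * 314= 2512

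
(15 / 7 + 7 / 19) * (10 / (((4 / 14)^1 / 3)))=5010 / 19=263.68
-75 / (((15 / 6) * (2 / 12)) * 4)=-45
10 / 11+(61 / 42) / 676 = 284591 / 312312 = 0.91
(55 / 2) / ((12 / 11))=605 / 24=25.21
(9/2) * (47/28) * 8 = 423/7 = 60.43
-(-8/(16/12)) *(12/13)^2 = 864/169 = 5.11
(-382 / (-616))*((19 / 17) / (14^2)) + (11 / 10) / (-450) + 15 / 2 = 8660295421 / 1154538000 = 7.50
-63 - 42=-105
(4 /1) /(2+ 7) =4 /9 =0.44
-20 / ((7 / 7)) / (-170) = 2 / 17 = 0.12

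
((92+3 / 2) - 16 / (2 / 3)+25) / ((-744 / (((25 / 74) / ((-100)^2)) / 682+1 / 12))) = -105982863 / 10012851200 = -0.01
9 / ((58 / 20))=90 / 29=3.10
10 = 10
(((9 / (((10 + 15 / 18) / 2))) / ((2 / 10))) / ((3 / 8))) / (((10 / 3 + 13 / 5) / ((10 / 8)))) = 5400 / 1157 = 4.67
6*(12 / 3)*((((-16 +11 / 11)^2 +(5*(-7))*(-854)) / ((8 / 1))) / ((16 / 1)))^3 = 312557507.75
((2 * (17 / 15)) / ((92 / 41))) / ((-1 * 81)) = -697 / 55890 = -0.01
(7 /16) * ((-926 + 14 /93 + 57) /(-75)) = 565621 /111600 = 5.07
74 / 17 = 4.35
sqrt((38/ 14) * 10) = sqrt(1330)/ 7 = 5.21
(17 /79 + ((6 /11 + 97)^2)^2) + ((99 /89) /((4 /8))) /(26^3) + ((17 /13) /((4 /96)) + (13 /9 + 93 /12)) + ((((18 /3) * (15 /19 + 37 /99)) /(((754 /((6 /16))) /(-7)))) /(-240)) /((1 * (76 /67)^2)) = 93839895161893349654667637627 /1036475810760585761280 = 90537467.63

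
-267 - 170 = -437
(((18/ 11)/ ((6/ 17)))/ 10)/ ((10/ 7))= 357/ 1100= 0.32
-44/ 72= -11/ 18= -0.61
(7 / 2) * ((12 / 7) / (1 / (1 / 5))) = 6 / 5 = 1.20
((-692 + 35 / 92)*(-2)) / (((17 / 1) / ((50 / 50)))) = 63629 / 782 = 81.37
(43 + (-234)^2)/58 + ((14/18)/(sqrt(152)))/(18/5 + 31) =35 * sqrt(38)/118332 + 54799/58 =944.81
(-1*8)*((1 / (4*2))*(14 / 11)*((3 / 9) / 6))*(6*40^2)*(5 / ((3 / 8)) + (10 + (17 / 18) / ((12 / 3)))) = -4751600 / 297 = -15998.65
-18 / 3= -6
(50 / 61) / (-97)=-50 / 5917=-0.01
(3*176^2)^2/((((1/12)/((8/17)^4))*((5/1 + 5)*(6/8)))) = 282971772813312/417605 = 677606285.40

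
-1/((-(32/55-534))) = -55/29338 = -0.00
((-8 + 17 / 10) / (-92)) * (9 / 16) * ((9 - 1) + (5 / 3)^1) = 5481 / 14720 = 0.37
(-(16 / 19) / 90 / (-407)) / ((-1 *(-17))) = 8 / 5915745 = 0.00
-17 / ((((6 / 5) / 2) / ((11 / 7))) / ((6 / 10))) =-187 / 7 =-26.71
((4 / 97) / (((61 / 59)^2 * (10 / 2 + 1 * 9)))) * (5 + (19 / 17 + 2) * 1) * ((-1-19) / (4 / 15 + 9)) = -288226800 / 5970258917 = -0.05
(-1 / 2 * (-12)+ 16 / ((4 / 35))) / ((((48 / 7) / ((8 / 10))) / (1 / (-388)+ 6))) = 1189097 / 11640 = 102.16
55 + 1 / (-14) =769 / 14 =54.93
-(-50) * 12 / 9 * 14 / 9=2800 / 27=103.70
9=9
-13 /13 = -1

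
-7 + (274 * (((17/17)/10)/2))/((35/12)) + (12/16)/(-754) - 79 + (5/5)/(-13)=-42952773/527800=-81.38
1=1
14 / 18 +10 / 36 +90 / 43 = 2437 / 774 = 3.15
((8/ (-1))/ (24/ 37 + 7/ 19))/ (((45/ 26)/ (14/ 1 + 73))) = -326192/ 825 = -395.38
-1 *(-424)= 424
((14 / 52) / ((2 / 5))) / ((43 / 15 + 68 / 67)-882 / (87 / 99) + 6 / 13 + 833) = -1020075 / 252052552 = -0.00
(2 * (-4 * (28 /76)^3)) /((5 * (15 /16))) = -43904 /514425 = -0.09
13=13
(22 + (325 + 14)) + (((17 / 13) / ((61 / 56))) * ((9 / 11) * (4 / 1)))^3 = 279864796384835 / 663739429067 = 421.65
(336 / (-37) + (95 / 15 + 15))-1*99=-86.75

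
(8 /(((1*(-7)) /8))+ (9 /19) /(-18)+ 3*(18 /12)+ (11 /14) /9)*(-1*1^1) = 1567 /342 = 4.58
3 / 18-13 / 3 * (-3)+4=103 / 6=17.17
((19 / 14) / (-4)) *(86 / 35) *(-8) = 6.67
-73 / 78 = -0.94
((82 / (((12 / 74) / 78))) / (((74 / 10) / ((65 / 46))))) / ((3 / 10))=1732250 / 69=25105.07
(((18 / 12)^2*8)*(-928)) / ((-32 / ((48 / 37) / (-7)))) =-25056 / 259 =-96.74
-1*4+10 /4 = -3 /2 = -1.50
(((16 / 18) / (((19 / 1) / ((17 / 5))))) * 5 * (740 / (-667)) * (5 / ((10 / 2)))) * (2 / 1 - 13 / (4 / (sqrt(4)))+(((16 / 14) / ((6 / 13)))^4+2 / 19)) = -12346670235920 / 421456468923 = -29.30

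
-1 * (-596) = 596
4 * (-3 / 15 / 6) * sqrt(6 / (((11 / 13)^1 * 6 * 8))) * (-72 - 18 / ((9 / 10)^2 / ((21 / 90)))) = 1042 * sqrt(286) / 4455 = 3.96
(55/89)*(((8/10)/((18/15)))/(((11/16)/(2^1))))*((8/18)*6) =2560/801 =3.20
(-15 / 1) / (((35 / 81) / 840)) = -29160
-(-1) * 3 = 3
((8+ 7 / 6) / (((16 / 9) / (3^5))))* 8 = 40095 / 4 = 10023.75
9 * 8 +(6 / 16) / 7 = 4035 / 56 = 72.05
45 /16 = 2.81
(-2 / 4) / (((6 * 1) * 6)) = -1 / 72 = -0.01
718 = 718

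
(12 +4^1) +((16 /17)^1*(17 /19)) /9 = 2752 /171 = 16.09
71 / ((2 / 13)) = 461.50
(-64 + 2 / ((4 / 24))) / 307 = -52 / 307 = -0.17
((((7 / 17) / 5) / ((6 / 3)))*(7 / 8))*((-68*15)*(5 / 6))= -245 / 8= -30.62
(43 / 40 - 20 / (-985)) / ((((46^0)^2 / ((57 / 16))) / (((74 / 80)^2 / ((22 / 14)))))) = 4714519761 / 2219008000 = 2.12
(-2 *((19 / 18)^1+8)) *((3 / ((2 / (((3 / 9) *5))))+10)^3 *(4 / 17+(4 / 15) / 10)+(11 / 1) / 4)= -4276142 / 459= -9316.21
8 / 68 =2 / 17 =0.12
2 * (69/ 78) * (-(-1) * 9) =207/ 13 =15.92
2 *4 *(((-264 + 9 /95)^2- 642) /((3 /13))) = 2392138.25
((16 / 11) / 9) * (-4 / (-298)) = 32 / 14751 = 0.00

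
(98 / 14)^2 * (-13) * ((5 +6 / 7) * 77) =-287287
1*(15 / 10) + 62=127 / 2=63.50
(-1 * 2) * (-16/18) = 16/9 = 1.78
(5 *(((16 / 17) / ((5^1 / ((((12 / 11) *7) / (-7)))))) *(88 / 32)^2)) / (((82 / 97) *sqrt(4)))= -3201 / 697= -4.59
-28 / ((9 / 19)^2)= -124.79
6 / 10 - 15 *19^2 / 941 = -24252 / 4705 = -5.15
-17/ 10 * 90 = -153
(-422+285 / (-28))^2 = 146434201 / 784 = 186778.32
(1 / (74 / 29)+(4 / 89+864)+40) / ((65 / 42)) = 125089041 / 214045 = 584.41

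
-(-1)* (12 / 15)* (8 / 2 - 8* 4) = -112 / 5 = -22.40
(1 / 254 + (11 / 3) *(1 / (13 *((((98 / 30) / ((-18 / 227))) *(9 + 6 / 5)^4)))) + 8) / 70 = 220973822723963 / 1932570033701580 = 0.11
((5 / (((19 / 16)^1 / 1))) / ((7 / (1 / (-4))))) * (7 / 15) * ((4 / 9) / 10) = -8 / 2565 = -0.00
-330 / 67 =-4.93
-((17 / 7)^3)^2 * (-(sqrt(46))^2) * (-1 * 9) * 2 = -19985907132 / 117649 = -169877.41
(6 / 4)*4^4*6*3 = 6912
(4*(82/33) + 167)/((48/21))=40873/528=77.41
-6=-6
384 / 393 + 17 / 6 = 2995 / 786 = 3.81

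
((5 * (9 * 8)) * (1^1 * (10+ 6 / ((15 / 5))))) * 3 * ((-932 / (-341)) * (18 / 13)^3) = 70443095040 / 749177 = 94027.31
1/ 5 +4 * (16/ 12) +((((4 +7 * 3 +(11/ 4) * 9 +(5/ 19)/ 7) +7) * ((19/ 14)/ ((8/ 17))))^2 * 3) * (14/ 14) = 11870538558773/ 147517440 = 80468.71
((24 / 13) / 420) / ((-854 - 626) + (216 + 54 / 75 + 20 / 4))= -10 / 2862587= -0.00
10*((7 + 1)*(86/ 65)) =1376/ 13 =105.85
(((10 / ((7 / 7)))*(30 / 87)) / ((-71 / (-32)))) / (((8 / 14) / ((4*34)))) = 761600 / 2059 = 369.89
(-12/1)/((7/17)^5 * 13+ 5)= -4259571/1829444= -2.33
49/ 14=7/ 2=3.50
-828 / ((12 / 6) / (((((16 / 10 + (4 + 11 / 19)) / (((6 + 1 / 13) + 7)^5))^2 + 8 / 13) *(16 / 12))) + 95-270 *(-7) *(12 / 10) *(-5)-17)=0.07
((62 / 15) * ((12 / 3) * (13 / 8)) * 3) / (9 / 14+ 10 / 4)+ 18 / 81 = 25609 / 990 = 25.87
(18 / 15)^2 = 1.44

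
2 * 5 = 10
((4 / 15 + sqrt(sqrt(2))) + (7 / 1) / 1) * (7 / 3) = 7 * 2^(1 / 4) / 3 + 763 / 45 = 19.73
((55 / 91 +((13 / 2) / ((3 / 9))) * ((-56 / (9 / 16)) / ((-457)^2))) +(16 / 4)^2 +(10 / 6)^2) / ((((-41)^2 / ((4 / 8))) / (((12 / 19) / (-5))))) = -6627358148 / 9105134508015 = -0.00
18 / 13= 1.38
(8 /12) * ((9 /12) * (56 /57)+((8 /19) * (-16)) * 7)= -588 /19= -30.95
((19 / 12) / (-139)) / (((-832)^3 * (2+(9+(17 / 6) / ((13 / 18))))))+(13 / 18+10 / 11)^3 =20128931784800978123 / 4636697164718800896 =4.34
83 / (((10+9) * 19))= 83 / 361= 0.23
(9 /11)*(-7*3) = -17.18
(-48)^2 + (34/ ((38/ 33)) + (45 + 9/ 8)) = 361707/ 152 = 2379.65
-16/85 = -0.19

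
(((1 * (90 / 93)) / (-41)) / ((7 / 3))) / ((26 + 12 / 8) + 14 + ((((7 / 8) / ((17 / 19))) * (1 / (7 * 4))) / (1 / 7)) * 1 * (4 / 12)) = -146880 / 603759317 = -0.00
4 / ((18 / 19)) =38 / 9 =4.22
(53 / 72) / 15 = 53 / 1080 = 0.05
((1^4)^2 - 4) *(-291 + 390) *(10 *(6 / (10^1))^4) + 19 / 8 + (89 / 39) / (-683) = -10189727069 / 26637000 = -382.54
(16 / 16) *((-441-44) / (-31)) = 485 / 31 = 15.65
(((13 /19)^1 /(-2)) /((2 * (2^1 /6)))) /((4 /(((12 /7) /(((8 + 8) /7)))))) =-117 /1216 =-0.10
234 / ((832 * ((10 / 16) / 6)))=27 / 10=2.70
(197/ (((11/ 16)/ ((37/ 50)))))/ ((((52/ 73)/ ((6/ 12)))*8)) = 532097/ 28600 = 18.60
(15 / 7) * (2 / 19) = 30 / 133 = 0.23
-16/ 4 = -4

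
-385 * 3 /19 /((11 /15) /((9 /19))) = -14175 /361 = -39.27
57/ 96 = 19/ 32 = 0.59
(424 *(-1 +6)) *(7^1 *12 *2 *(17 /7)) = 864960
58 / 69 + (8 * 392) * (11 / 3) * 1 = 793466 / 69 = 11499.51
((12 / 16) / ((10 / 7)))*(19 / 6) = 133 / 80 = 1.66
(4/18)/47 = 2/423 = 0.00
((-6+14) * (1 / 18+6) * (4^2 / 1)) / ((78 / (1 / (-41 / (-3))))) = 3488 / 4797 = 0.73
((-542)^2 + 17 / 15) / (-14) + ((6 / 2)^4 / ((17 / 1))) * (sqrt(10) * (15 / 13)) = -4406477 / 210 + 1215 * sqrt(10) / 221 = -20965.84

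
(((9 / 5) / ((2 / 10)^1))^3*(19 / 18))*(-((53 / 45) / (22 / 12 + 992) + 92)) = -70794.91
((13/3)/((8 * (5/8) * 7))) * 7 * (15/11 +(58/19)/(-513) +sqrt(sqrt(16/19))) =26 * 19^(3/4)/285 +1892371/1608255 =2.01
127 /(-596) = -127 /596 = -0.21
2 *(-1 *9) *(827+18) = -15210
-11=-11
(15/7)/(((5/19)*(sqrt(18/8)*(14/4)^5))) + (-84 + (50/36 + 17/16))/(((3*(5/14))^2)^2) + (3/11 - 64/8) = -41038406077202/589642081875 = -69.60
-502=-502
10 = 10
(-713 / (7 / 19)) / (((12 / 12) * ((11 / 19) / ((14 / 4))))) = -257393 / 22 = -11699.68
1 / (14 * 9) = 1 / 126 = 0.01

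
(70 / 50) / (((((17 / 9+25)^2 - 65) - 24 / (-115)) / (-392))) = -0.83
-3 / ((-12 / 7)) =1.75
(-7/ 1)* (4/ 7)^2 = -16/ 7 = -2.29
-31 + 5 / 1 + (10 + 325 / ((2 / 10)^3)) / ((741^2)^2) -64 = -1004966480365 / 11166294243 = -90.00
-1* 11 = -11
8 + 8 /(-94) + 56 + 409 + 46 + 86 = 28431 /47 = 604.91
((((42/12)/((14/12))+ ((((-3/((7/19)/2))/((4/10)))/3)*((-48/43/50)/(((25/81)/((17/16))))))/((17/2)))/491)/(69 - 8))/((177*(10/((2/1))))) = 39164/332437380625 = 0.00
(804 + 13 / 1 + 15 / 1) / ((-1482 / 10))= -320 / 57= -5.61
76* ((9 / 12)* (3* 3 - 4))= 285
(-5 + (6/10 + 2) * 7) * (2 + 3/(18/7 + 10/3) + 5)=99.11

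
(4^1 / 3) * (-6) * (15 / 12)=-10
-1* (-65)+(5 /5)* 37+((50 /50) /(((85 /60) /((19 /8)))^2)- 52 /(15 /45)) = -59175 /1156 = -51.19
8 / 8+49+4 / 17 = 854 / 17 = 50.24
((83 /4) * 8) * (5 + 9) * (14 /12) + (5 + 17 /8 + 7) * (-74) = 19993 /12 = 1666.08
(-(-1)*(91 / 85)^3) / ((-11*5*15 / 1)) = -753571 / 506653125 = -0.00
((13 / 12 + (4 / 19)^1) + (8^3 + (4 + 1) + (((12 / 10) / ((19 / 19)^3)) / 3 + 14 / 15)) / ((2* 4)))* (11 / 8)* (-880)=-6077225 / 76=-79963.49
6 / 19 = 0.32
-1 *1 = -1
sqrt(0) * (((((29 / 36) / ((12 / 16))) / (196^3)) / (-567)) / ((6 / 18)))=0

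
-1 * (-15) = 15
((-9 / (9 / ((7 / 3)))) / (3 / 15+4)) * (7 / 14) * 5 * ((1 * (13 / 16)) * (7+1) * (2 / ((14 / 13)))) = -4225 / 252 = -16.77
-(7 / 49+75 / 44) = -569 / 308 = -1.85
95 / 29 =3.28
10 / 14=5 / 7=0.71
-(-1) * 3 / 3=1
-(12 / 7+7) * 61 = -3721 / 7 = -531.57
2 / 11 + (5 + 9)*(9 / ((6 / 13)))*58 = 174176 / 11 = 15834.18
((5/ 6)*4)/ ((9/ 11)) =110/ 27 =4.07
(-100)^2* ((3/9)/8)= 416.67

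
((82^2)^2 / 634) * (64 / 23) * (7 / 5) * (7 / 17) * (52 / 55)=3686419982336 / 34085425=108152.38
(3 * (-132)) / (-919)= 396 / 919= 0.43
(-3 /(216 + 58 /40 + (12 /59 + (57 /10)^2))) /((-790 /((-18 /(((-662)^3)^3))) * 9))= 885 /711754214609140844124298197044992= 0.00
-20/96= -5/24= -0.21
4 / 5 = 0.80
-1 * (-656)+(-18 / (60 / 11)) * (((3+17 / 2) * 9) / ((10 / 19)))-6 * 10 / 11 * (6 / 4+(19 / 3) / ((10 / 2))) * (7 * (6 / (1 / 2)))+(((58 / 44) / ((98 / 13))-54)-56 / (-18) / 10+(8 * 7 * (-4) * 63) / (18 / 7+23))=-324053664271 / 173665800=-1865.96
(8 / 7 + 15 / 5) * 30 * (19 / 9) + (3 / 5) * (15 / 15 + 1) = 27676 / 105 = 263.58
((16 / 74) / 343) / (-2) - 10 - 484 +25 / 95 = -119054347 / 241129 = -493.74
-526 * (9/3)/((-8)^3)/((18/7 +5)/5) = 27615/13568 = 2.04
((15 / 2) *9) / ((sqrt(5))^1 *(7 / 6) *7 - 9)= 21870 / 9089+19845 *sqrt(5) / 9089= 7.29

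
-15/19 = -0.79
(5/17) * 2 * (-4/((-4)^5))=5/2176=0.00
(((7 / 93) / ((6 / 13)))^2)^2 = 0.00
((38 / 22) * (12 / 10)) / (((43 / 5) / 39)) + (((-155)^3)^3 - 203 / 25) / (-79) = 610641664160028475673744 / 934175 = 653669456108361362.35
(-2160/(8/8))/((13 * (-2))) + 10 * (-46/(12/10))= -11710/39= -300.26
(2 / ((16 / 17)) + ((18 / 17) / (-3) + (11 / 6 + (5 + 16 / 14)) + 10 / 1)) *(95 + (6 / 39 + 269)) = 44500389 / 6188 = 7191.40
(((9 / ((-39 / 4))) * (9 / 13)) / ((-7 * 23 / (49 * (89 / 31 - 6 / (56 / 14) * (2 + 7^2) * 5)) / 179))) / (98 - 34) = -796280247 / 3855904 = -206.51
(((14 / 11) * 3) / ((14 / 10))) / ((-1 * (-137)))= 30 / 1507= 0.02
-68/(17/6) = -24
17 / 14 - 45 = -613 / 14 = -43.79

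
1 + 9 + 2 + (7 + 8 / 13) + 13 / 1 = 424 / 13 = 32.62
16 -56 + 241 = 201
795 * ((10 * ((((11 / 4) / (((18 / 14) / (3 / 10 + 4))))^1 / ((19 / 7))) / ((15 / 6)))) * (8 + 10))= 3685143 / 19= 193954.89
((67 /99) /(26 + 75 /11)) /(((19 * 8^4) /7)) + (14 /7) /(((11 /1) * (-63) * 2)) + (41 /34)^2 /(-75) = -2930068938551 /140666874163200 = -0.02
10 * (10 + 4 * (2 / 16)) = 105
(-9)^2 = 81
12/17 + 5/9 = 193/153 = 1.26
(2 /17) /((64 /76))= 19 /136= 0.14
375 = 375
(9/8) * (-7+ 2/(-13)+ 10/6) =-321/52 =-6.17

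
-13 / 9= -1.44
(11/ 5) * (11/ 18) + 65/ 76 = 7523/ 3420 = 2.20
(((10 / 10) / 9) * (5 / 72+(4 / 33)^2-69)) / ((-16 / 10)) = 3001975 / 627264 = 4.79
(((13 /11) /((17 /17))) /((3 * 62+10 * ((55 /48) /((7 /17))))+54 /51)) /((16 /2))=4641 /6750865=0.00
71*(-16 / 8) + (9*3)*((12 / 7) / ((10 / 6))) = -3998 / 35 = -114.23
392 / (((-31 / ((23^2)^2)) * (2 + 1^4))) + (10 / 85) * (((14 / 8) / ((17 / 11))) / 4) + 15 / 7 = -1775343848281 / 1505112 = -1179542.68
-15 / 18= -0.83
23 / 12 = 1.92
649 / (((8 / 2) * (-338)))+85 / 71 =68841 / 95992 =0.72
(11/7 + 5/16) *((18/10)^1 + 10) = 12449/560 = 22.23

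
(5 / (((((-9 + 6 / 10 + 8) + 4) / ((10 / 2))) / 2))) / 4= 125 / 36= 3.47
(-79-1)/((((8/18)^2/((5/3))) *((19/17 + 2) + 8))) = -425/7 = -60.71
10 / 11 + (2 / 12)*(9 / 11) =23 / 22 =1.05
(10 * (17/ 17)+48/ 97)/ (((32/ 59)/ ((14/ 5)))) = 54.18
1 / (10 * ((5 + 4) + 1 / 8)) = 4 / 365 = 0.01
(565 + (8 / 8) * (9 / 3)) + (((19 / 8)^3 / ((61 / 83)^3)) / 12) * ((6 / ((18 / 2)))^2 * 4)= 449487405881 / 784446336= 573.00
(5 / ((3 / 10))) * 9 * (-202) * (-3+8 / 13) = 939300 / 13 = 72253.85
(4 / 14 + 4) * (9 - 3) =25.71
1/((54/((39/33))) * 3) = 13/1782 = 0.01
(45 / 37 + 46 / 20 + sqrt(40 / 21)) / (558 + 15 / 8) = 16 * sqrt(210) / 94059 + 5204 / 828615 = 0.01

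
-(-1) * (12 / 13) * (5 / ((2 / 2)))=60 / 13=4.62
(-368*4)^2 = 2166784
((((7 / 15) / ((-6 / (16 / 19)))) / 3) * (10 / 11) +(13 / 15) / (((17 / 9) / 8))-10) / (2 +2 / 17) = -1522727 / 507870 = -3.00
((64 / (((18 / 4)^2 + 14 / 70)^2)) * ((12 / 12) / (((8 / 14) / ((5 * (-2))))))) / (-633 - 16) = 448000 / 108565369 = 0.00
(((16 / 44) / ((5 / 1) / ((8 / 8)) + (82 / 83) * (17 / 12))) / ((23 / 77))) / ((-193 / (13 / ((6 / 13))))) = -392756 / 14147093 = -0.03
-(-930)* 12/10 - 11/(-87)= 97103/87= 1116.13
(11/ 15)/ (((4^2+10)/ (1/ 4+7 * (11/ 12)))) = 22/ 117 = 0.19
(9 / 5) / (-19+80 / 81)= -729 / 7295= -0.10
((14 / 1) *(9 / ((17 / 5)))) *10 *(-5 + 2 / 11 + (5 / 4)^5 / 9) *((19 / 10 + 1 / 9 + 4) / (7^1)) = -1228267465 / 861696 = -1425.41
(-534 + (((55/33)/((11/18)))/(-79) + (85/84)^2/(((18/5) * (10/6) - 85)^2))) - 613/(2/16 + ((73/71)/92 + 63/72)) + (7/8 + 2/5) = -3644148066128519/3199471616880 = -1138.98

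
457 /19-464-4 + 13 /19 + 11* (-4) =-9258 /19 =-487.26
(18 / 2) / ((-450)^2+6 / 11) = 33 / 742502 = 0.00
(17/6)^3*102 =83521/36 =2320.03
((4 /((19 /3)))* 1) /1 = 12 /19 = 0.63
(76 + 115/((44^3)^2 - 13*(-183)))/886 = 110296006795/1285819236842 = 0.09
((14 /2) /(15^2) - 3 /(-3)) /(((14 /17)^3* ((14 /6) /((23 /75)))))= 3276971 /13505625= 0.24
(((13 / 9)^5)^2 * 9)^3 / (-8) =-5632002.35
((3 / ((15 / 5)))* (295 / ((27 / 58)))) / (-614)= -8555 / 8289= -1.03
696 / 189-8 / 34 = 3692 / 1071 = 3.45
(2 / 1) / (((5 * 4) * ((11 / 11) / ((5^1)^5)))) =312.50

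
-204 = -204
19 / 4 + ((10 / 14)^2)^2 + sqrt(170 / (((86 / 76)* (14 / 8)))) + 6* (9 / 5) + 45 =4* sqrt(486115) / 301 + 2920111 / 48020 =70.08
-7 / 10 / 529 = -7 / 5290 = -0.00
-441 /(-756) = 7 /12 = 0.58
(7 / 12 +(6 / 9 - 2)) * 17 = -51 / 4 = -12.75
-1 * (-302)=302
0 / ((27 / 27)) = 0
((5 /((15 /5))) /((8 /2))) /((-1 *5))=-1 /12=-0.08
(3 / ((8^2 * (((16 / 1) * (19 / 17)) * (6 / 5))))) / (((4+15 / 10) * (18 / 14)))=595 / 1926144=0.00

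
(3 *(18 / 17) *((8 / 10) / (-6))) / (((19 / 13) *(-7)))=468 / 11305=0.04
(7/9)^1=7/9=0.78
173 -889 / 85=162.54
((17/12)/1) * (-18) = -51/2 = -25.50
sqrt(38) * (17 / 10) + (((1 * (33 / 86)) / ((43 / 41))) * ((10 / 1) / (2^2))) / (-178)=10.47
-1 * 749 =-749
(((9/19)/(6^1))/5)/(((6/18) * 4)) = 0.01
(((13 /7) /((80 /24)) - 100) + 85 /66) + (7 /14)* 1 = -225583 /2310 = -97.65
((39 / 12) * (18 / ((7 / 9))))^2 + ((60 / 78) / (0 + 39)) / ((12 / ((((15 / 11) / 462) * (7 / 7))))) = 5657.19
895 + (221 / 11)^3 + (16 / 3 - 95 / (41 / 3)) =1473903169 / 163713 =9002.97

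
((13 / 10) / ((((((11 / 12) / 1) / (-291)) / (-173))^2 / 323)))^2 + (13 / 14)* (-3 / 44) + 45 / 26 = 427409813886770293778405719032627 / 266466200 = 1603992603515081063858777.00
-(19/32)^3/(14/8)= -6859/57344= -0.12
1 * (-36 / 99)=-4 / 11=-0.36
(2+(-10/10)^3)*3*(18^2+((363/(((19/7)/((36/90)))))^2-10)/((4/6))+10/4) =249308241/18050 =13812.09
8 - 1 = 7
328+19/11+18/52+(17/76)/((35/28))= 8972957/27170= 330.25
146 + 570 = 716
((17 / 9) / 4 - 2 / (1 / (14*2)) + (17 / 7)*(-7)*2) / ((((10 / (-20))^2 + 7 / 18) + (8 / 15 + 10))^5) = -16916882400000 / 32889733386571051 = -0.00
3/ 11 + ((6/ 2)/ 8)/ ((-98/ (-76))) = 1215/ 2156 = 0.56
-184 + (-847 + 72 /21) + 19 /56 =-57525 /56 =-1027.23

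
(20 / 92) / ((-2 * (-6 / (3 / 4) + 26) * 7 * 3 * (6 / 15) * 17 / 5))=-125 / 591192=-0.00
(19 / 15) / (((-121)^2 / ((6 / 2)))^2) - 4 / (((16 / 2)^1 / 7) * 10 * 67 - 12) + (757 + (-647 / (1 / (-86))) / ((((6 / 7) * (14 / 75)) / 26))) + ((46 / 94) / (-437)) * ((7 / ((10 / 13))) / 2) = 45662552714827924469787 / 5049725041736540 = 9042581.99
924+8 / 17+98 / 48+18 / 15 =1892533 / 2040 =927.71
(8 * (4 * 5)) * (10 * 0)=0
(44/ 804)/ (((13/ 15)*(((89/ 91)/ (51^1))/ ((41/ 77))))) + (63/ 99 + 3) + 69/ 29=14778142/ 1902197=7.77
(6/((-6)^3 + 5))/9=-2/633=-0.00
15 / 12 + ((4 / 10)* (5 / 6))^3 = 139 / 108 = 1.29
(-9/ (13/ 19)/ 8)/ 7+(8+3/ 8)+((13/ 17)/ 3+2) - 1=174409/ 18564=9.40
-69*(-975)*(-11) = -740025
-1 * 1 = -1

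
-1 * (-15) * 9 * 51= 6885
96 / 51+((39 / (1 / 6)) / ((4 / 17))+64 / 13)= 442577 / 442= 1001.31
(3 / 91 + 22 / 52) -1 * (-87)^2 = -1377475 / 182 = -7568.54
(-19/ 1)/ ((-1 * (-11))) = -19/ 11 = -1.73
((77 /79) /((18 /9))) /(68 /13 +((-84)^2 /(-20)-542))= -5005 /9135876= -0.00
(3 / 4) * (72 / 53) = 54 / 53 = 1.02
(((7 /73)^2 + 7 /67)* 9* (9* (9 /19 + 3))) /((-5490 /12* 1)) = -144648504 /2069064185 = -0.07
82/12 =41/6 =6.83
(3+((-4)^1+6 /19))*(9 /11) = -117 /209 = -0.56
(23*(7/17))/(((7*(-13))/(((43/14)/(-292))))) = 989/903448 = 0.00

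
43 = 43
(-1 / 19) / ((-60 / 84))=7 / 95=0.07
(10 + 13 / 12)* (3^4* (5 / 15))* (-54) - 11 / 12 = -193925 / 12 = -16160.42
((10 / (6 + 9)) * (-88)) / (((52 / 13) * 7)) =-44 / 21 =-2.10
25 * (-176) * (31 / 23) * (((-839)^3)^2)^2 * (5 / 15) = -16594260378299283876850919404658046664400 / 69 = -240496527221728751838419100000000000000.00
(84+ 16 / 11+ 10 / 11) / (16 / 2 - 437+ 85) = -475 / 1892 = -0.25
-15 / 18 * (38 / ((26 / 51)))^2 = -1564935 / 338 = -4629.99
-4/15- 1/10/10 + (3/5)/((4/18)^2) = 1781/150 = 11.87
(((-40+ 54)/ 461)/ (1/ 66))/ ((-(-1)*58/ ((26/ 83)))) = 12012/ 1109627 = 0.01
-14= -14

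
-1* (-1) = 1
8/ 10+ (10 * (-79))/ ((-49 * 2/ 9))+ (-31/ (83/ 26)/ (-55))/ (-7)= 16401881/ 223685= 73.33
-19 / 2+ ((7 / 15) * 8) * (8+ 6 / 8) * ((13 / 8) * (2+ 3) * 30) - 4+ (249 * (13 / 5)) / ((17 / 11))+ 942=791342 / 85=9309.91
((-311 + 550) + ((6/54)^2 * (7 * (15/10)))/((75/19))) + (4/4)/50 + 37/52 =25247189/105300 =239.76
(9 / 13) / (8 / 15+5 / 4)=0.39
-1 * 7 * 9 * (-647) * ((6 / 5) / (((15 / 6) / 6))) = 2934792 / 25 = 117391.68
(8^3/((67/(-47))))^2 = 579076096/4489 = 128998.91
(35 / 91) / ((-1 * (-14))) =0.03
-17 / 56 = -0.30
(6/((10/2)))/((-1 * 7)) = -0.17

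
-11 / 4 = -2.75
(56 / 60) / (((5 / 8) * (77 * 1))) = 16 / 825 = 0.02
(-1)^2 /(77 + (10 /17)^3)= 4913 /379301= 0.01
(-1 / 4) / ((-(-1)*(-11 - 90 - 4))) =1 / 420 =0.00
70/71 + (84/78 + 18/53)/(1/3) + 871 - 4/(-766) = 16417226999/18735977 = 876.24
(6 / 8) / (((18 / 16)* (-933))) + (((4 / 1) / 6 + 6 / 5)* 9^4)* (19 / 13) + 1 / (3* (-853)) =2777872562213 / 155190555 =17899.75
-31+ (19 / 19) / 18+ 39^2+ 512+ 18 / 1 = 36361 / 18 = 2020.06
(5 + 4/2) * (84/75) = 196/25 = 7.84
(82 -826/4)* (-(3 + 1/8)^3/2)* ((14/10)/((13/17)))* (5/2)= 462984375/53248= 8694.87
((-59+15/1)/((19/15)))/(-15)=44/19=2.32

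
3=3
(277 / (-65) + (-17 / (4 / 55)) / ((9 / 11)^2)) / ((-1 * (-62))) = -7443523 / 1305720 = -5.70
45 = 45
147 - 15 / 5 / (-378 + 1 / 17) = 944526 / 6425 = 147.01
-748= -748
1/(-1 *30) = -1/30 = -0.03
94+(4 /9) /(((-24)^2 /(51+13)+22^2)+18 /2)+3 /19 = 4041389 /42921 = 94.16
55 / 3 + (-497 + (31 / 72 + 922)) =31951 / 72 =443.76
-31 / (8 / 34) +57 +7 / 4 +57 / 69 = -1660 / 23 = -72.17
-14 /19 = -0.74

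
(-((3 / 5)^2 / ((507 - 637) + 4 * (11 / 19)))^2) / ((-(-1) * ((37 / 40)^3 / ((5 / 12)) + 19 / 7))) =-6549984 / 3801595213097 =-0.00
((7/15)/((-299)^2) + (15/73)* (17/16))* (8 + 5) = 341967001/120485040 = 2.84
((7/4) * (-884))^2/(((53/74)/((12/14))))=2864109.96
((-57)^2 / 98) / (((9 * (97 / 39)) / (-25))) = -351975 / 9506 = -37.03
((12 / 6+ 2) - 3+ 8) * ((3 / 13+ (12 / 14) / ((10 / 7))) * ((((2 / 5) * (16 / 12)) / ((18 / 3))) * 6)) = 1296 / 325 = 3.99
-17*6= -102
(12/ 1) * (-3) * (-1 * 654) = 23544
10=10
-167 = -167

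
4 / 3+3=4.33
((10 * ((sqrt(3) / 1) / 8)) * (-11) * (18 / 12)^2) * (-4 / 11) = 45 * sqrt(3) / 4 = 19.49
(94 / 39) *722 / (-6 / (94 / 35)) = -3189796 / 4095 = -778.95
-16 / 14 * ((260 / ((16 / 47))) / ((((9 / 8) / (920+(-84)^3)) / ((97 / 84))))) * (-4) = -2805860986240 / 1323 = -2120832189.15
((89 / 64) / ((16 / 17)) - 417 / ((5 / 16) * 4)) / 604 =-1700467 / 3092480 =-0.55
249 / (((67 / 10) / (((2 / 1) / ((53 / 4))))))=19920 / 3551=5.61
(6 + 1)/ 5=7/ 5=1.40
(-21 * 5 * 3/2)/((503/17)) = -5355/1006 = -5.32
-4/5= -0.80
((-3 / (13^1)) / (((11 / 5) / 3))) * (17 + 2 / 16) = -6165 / 1144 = -5.39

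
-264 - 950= -1214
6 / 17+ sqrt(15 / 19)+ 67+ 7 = sqrt(285) / 19+ 1264 / 17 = 75.24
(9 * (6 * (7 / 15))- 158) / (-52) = 166 / 65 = 2.55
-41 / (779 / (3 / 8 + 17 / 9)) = -0.12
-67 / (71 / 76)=-5092 / 71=-71.72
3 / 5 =0.60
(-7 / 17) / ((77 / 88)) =-8 / 17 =-0.47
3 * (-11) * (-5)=165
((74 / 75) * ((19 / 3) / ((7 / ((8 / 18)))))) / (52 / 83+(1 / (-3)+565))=233396 / 332540775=0.00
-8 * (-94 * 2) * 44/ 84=16544/ 21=787.81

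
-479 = -479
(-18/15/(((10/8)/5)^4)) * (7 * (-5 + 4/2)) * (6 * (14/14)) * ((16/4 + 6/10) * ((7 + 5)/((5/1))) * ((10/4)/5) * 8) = 213663744/125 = 1709309.95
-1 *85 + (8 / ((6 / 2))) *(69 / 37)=-2961 / 37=-80.03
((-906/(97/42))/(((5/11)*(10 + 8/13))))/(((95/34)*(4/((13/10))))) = -100213113/10597250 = -9.46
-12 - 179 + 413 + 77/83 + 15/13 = 241784/1079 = 224.08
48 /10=24 /5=4.80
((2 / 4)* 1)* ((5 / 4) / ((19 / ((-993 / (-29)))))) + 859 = 3791437 / 4408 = 860.13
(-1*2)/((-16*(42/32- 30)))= -2/459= -0.00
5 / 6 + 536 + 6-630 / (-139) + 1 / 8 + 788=4455197 / 3336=1335.49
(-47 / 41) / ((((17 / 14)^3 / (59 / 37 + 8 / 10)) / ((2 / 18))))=-57132824 / 335385945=-0.17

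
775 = 775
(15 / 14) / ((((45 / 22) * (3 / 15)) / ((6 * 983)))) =15447.14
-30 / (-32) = 15 / 16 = 0.94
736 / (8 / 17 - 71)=-12512 / 1199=-10.44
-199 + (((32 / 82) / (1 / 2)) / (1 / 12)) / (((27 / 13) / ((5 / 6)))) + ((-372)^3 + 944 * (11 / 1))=-56975805781 / 1107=-51468659.24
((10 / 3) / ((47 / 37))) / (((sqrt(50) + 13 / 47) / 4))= -19240 / 330843 + 347800*sqrt(2) / 330843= 1.43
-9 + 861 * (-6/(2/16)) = -41337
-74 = -74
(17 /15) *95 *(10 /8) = 1615 /12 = 134.58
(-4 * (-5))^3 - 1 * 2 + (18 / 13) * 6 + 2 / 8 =416341 / 52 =8006.56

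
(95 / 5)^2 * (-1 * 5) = -1805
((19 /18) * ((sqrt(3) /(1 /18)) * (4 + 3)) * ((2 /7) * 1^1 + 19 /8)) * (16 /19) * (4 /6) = 596 * sqrt(3) /3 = 344.10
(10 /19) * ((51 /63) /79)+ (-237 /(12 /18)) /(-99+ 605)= -22239391 /31899252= -0.70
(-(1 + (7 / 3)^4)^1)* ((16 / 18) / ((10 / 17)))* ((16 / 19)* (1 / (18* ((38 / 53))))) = -35780512 / 11842605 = -3.02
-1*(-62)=62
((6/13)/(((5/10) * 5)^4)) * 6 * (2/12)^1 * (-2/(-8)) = 24/8125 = 0.00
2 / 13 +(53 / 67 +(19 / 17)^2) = 552278 / 251719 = 2.19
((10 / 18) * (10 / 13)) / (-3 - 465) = -25 / 27378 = -0.00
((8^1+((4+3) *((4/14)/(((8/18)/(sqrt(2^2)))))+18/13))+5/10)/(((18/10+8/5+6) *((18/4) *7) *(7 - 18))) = -2455/423423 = -0.01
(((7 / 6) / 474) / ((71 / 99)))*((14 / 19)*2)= 539 / 106571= 0.01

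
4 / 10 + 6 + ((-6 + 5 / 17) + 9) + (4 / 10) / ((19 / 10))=15996 / 1615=9.90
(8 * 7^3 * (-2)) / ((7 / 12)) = -9408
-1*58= -58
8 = 8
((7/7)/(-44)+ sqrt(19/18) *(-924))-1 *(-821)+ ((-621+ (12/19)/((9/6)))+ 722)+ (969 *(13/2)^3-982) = 444838983/1672-154 *sqrt(38) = 265102.70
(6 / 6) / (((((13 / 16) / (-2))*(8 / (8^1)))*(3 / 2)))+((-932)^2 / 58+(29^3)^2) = 594838295.63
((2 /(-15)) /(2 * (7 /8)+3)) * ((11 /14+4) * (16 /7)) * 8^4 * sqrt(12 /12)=-17563648 /13965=-1257.69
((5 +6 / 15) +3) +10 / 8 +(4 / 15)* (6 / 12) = 587 / 60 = 9.78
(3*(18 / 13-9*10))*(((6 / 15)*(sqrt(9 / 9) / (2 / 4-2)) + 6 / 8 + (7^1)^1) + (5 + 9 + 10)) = -544032 / 65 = -8369.72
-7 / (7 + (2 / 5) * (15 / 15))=-0.95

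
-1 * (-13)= 13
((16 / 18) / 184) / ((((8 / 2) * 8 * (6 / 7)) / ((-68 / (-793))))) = 119 / 7879248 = 0.00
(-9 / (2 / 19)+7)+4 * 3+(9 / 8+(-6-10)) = -651 / 8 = -81.38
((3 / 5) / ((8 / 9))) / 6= 9 / 80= 0.11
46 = 46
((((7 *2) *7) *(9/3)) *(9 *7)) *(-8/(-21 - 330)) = 422.15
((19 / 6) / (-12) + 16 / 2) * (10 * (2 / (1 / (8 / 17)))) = 11140 / 153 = 72.81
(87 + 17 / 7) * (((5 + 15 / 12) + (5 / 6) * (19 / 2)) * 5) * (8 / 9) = 1064200 / 189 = 5630.69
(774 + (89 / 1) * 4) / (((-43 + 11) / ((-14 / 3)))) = 3955 / 24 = 164.79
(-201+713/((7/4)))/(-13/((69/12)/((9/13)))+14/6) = 99705/371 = 268.75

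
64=64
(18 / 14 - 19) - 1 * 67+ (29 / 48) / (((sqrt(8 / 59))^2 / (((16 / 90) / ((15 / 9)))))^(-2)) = -32647103 / 389872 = -83.74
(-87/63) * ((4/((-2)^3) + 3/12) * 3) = 29/28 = 1.04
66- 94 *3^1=-216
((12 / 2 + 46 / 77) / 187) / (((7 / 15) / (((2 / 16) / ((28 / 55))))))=9525 / 513128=0.02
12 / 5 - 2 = 2 / 5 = 0.40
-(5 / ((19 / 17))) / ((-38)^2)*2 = -85 / 13718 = -0.01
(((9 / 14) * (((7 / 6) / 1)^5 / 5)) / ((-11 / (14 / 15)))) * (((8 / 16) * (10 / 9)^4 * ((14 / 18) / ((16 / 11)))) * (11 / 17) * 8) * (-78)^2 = -5467737275 / 18068994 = -302.60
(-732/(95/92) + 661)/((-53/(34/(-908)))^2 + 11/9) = -11831949/495028068625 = -0.00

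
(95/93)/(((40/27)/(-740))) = -510.24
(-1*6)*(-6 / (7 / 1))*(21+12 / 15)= 3924 / 35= 112.11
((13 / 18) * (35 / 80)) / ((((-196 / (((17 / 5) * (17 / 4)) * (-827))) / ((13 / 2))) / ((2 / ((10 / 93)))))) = 1252136717 / 537600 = 2329.12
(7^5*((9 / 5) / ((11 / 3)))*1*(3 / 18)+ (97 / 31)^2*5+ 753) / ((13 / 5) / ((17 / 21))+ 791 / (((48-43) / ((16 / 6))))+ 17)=11737054473 / 2383337660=4.92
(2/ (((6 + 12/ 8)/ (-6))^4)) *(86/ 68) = 11008/ 10625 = 1.04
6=6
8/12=2/3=0.67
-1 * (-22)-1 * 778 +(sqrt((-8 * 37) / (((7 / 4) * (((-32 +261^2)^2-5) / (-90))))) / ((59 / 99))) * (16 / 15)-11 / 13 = -9839 / 13 +6336 * sqrt(1500941232805) / 2393392776635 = -756.84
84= 84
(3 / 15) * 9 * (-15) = -27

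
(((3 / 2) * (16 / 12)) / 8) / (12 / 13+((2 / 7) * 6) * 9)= 91 / 5952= 0.02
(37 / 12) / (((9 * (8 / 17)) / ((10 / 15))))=629 / 1296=0.49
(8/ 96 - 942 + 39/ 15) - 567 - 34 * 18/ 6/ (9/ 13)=-33073/ 20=-1653.65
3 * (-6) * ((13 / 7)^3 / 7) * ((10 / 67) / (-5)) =79092 / 160867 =0.49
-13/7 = -1.86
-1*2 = -2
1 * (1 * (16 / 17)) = 16 / 17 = 0.94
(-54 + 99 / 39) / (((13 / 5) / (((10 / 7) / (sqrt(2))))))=-16725 *sqrt(2) / 1183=-19.99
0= 0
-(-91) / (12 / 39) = 1183 / 4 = 295.75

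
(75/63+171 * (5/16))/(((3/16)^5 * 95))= 2481.33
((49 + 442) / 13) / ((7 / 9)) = 4419 / 91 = 48.56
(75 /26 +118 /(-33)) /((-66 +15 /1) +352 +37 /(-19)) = -0.00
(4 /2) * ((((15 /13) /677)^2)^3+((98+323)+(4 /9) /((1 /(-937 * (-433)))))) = 361482.89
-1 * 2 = -2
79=79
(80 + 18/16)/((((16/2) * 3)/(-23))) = -77.74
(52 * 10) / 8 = 65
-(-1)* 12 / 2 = 6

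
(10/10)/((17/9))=9/17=0.53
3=3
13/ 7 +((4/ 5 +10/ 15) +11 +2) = 1714/ 105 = 16.32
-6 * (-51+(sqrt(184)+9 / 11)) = 3312 / 11-12 * sqrt(46) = 219.70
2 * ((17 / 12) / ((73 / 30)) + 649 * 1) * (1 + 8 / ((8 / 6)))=9094.15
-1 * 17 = -17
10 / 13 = 0.77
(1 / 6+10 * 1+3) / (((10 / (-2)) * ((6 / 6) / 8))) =-316 / 15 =-21.07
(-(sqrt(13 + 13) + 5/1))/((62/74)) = -37 * sqrt(26)/31 - 185/31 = -12.05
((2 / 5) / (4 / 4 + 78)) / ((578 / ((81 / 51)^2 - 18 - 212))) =-65741 / 32990795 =-0.00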